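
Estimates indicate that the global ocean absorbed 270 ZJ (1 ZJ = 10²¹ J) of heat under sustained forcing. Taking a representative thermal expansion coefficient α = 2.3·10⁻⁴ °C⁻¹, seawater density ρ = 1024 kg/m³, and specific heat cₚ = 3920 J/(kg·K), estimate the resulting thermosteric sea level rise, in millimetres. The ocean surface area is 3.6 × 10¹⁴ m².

about 43.0 mm

Per unit area: Q = 270×10²¹ / (3.6×10¹⁴) = 7.5×10⁸ J/m²
Δh = αQ/(ρcₚ) = 2.3×10⁻⁴ × 7.5×10⁸ / (1024 × 3920) ≈ 0.042974 m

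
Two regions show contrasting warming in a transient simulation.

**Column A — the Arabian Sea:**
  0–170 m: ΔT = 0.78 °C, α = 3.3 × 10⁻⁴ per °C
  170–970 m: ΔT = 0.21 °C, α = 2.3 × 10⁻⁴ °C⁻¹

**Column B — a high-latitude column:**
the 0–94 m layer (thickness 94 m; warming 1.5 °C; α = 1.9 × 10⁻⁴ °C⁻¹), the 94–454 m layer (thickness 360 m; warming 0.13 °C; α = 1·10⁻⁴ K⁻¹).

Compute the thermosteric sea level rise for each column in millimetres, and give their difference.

A 0.78 × 170 × 3.3×10⁻⁴ = 0.043758 m
A 170–970 m: 800 × 0.21 × 2.3×10⁻⁴ = 0.03864 m
A total: 0.082398 m
B Layer 1: 1.5 × 1.9×10⁻⁴ × 94 = 0.02679 m
B 0.13 × 360 × 1×10⁻⁴ = 0.00468 m
B total: 0.03147 m
Difference: 0.082398 − 0.03147 = 0.050928 m

A: 82 mm; B: 31 mm; difference 51 mm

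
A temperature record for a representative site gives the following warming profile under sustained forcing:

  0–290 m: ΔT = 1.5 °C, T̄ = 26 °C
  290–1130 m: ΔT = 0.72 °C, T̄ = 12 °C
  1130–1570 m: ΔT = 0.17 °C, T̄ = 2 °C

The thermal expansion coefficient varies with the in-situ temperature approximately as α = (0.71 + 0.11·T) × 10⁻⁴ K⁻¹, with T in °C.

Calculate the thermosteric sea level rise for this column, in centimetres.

Δh = 28.5 cm

Layer 1: α = (0.71 + 0.11×26)×10⁻⁴ = 3.57×10⁻⁴ K⁻¹
Layer 2: α = (0.71 + 0.11×12)×10⁻⁴ = 2.03×10⁻⁴ K⁻¹
Layer 3: α = (0.71 + 0.11×2)×10⁻⁴ = 0.93×10⁻⁴ K⁻¹
3.57×10⁻⁴ × 1.5 × 290 = 0.155295 m
290–1130 m: 0.72 × 840 × 2.03×10⁻⁴ = 0.1227744 m
Layer 3: 440 × 0.17 × 0.93×10⁻⁴ = 0.0069564 m
Δh = 0.155295 + 0.1227744 + 0.0069564 = 0.2850258 m ≈ 28.5 cm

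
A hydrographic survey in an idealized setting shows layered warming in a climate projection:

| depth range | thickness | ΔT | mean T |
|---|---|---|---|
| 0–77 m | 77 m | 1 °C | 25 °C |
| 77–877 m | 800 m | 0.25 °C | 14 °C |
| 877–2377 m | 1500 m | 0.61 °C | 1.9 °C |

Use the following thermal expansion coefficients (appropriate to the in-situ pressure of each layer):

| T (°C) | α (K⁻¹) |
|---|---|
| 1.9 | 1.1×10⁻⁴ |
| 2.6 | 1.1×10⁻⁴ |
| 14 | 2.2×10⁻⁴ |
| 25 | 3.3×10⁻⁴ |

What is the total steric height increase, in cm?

Layer 1 at 25 °C → α = 3.3×10⁻⁴ K⁻¹
Layer 2 at 14 °C → α = 2.2×10⁻⁴ K⁻¹
Layer 3 at 1.9 °C → α = 1.1×10⁻⁴ K⁻¹
0–77 m: 3.3×10⁻⁴ × 77 × 1 = 0.02541 m
Layer 2: 800 × 2.2×10⁻⁴ × 0.25 = 0.04400 m
877–2377 m: 0.61 × 1500 × 1.1×10⁻⁴ = 0.10065 m
Δh = 0.02541 + 0.04400 + 0.10065 = 0.17006 m

about 17 cm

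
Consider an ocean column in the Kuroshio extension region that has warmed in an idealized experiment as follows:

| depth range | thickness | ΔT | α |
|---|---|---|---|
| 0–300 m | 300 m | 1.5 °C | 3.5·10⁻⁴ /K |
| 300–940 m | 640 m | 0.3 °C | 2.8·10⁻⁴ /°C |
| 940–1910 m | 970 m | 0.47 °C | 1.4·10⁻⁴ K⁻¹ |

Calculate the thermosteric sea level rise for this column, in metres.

0.275 m

0–300 m: 3.5×10⁻⁴ × 1.5 × 300 = 0.15750 m
Layer 2: 640 × 2.8×10⁻⁴ × 0.3 = 0.05376 m
Layer 3: 1.4×10⁻⁴ × 970 × 0.47 = 0.063826 m
Δh = 0.15750 + 0.05376 + 0.063826 = 0.275086 m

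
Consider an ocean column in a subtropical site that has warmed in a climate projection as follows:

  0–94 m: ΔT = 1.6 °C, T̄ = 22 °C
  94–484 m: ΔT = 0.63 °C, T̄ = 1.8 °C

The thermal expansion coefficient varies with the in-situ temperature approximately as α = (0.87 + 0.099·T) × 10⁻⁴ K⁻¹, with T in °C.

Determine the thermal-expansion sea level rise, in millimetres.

Layer 1: α = (0.87 + 0.099×22)×10⁻⁴ = 3.048×10⁻⁴ K⁻¹
Layer 2: α = (0.87 + 0.099×1.8)×10⁻⁴ = 1.0482×10⁻⁴ K⁻¹
0–94 m: 94 × 3.048×10⁻⁴ × 1.6 = 0.04584192 m
0.63 × 1.0482×10⁻⁴ × 390 = 0.025754274 m
Δh = 0.04584192 + 0.025754274 = 0.071596194 m ≈ 72 mm

Δh = 72 mm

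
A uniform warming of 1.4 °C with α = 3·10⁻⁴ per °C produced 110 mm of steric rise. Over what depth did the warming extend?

H = Δh/(αΔT) = 0.11 / (3×10⁻⁴ × 1.4) ≈ 261.9 m

H ≈ 260 m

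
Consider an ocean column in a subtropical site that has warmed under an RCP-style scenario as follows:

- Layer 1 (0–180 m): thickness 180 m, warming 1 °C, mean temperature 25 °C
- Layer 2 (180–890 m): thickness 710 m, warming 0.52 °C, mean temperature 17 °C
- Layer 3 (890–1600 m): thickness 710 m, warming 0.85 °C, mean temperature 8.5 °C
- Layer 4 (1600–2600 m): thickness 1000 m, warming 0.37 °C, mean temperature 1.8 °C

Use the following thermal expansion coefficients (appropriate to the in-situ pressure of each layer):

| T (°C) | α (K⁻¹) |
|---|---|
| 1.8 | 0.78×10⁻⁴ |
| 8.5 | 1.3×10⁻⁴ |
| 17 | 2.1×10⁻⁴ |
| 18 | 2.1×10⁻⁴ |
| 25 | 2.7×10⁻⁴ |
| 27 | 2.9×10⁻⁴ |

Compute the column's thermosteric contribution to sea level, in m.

Layer 1 at 25 °C → α = 2.7×10⁻⁴ K⁻¹
Layer 2 at 17 °C → α = 2.1×10⁻⁴ K⁻¹
Layer 3 at 8.5 °C → α = 1.3×10⁻⁴ K⁻¹
Layer 4 at 1.8 °C → α = 0.78×10⁻⁴ K⁻¹
Layer 1: 180 × 2.7×10⁻⁴ × 1 = 0.04860 m
180–890 m: 710 × 2.1×10⁻⁴ × 0.52 = 0.077532 m
890–1600 m: 0.85 × 1.3×10⁻⁴ × 710 = 0.078455 m
1600–2600 m: 1000 × 0.78×10⁻⁴ × 0.37 = 0.02886 m
Δh = 0.04860 + 0.077532 + 0.078455 + 0.02886 = 0.233447 m ≈ 0.233 m

Δh ≈ 0.233 m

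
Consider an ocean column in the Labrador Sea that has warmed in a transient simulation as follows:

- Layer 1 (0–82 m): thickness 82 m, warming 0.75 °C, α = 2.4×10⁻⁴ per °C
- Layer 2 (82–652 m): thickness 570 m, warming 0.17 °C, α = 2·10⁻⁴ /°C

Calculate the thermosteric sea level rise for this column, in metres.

Δh = 0.034 m

Layer 1: 0.75 × 2.4×10⁻⁴ × 82 = 0.01476 m
Layer 2: 0.17 × 570 × 2×10⁻⁴ = 0.01938 m
Δh = 0.01476 + 0.01938 = 0.03414 m ≈ 0.034 m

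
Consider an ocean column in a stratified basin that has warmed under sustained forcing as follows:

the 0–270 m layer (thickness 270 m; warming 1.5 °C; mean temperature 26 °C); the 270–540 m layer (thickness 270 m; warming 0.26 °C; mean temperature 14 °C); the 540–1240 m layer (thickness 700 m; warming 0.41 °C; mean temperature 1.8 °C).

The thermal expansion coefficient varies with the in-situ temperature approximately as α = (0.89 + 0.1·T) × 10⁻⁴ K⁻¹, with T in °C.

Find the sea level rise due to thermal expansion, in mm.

Layer 1: α = (0.89 + 0.1×26)×10⁻⁴ = 3.49×10⁻⁴ K⁻¹
Layer 2: α = (0.89 + 0.1×14)×10⁻⁴ = 2.29×10⁻⁴ K⁻¹
Layer 3: α = (0.89 + 0.1×1.8)×10⁻⁴ = 1.07×10⁻⁴ K⁻¹
1.5 × 3.49×10⁻⁴ × 270 = 0.141345 m
270–540 m: 2.29×10⁻⁴ × 0.26 × 270 = 0.0160758 m
Layer 3: 1.07×10⁻⁴ × 0.41 × 700 = 0.030709 m
Δh = 0.141345 + 0.0160758 + 0.030709 = 0.1881298 m

Δh = 188 mm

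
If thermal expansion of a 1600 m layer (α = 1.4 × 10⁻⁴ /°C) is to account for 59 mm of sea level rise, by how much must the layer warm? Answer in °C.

ΔT = Δh/(αH) = 0.059 / (1.4×10⁻⁴ × 1600) ≈ 0.2634 °C

about 0.263 °C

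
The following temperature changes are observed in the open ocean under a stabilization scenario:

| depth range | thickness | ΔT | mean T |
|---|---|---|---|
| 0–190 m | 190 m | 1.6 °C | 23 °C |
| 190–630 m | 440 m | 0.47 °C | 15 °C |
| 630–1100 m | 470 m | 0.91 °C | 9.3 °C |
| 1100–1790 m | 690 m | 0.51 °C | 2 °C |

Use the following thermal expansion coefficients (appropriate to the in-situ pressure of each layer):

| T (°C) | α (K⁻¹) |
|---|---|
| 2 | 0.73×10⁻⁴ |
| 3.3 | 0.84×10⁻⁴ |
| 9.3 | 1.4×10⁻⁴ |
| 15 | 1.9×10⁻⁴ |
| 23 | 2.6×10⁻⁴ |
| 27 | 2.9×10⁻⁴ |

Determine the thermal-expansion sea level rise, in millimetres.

Layer 1 at 23 °C → α = 2.6×10⁻⁴ K⁻¹
Layer 2 at 15 °C → α = 1.9×10⁻⁴ K⁻¹
Layer 3 at 9.3 °C → α = 1.4×10⁻⁴ K⁻¹
Layer 4 at 2 °C → α = 0.73×10⁻⁴ K⁻¹
0–190 m: 190 × 1.6 × 2.6×10⁻⁴ = 0.07904 m
0.47 × 1.9×10⁻⁴ × 440 = 0.039292 m
630–1100 m: 470 × 0.91 × 1.4×10⁻⁴ = 0.059878 m
1100–1790 m: 0.73×10⁻⁴ × 0.51 × 690 = 0.0256887 m
Δh = 0.07904 + 0.039292 + 0.059878 + 0.0256887 = 0.2038987 m ≈ 200 mm

200 mm of thermosteric rise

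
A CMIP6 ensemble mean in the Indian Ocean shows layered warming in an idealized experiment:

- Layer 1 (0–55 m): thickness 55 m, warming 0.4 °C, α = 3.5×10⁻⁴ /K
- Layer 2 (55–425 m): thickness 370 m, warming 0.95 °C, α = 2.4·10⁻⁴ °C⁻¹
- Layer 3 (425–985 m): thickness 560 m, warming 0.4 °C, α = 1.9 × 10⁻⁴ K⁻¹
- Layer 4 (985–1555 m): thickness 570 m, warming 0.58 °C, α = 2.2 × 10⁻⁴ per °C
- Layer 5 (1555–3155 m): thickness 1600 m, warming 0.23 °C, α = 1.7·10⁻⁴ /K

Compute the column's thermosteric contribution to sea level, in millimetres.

Layer 1: 3.5×10⁻⁴ × 0.4 × 55 = 0.00770 m
370 × 2.4×10⁻⁴ × 0.95 = 0.08436 m
425–985 m: 0.4 × 560 × 1.9×10⁻⁴ = 0.04256 m
985–1555 m: 570 × 2.2×10⁻⁴ × 0.58 = 0.072732 m
1.7×10⁻⁴ × 1600 × 0.23 = 0.06256 m
Δh = 0.00770 + 0.08436 + 0.04256 + 0.072732 + 0.06256 = 0.269912 m

270 mm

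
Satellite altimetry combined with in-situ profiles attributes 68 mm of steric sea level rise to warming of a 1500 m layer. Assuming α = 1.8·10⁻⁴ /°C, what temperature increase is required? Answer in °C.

ΔT = Δh/(αH) = 0.068 / (1.8×10⁻⁴ × 1500) ≈ 0.2519 °C

about 0.252 °C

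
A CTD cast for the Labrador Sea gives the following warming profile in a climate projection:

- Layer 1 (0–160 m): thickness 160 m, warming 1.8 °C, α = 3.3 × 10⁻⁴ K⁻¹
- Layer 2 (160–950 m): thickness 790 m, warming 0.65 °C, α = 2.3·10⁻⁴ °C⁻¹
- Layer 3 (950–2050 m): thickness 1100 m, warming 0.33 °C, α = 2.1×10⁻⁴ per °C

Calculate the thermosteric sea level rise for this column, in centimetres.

0–160 m: 3.3×10⁻⁴ × 160 × 1.8 = 0.09504 m
Layer 2: 790 × 0.65 × 2.3×10⁻⁴ = 0.118105 m
950–2050 m: 2.1×10⁻⁴ × 0.33 × 1100 = 0.07623 m
Δh = 0.09504 + 0.118105 + 0.07623 = 0.289375 m

28.9 cm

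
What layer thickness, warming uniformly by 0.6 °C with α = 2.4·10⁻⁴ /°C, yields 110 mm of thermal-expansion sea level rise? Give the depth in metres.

760 m

H = Δh/(αΔT) = 0.11 / (2.4×10⁻⁴ × 0.6) ≈ 763.9 m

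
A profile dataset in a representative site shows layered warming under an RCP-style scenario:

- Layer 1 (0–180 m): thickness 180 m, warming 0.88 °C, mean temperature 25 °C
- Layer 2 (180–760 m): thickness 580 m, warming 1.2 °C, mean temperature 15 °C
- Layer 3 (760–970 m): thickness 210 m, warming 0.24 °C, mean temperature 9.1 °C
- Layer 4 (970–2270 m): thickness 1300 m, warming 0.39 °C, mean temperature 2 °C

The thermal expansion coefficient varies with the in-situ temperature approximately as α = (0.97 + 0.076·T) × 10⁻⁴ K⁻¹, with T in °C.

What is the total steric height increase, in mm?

Layer 1: α = (0.97 + 0.076×25)×10⁻⁴ = 2.87×10⁻⁴ K⁻¹
Layer 2: α = (0.97 + 0.076×15)×10⁻⁴ = 2.11×10⁻⁴ K⁻¹
Layer 3: α = (0.97 + 0.076×9.1)×10⁻⁴ = 1.6616×10⁻⁴ K⁻¹
Layer 4: α = (0.97 + 0.076×2)×10⁻⁴ = 1.122×10⁻⁴ K⁻¹
Layer 1: 180 × 2.87×10⁻⁴ × 0.88 = 0.0454608 m
180–760 m: 1.2 × 2.11×10⁻⁴ × 580 = 0.146856 m
210 × 0.24 × 1.6616×10⁻⁴ = 0.008374464 m
Layer 4: 0.39 × 1.122×10⁻⁴ × 1300 = 0.0568854 m
Δh = 0.0454608 + 0.146856 + 0.008374464 + 0.0568854 = 0.257576664 m ≈ 258 mm

Δh ≈ 258 mm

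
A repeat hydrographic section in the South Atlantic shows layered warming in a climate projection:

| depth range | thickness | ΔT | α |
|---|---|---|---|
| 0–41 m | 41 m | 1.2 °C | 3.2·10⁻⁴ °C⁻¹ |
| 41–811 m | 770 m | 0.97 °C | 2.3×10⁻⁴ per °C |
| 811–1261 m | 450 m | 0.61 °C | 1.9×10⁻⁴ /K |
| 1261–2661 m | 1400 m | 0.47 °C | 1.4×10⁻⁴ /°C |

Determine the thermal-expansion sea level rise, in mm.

Layer 1: 41 × 1.2 × 3.2×10⁻⁴ = 0.015744 m
Layer 2: 770 × 0.97 × 2.3×10⁻⁴ = 0.171787 m
811–1261 m: 0.61 × 1.9×10⁻⁴ × 450 = 0.052155 m
1261–2661 m: 1.4×10⁻⁴ × 1400 × 0.47 = 0.09212 m
Δh = 0.015744 + 0.171787 + 0.052155 + 0.09212 = 0.331806 m

about 330 mm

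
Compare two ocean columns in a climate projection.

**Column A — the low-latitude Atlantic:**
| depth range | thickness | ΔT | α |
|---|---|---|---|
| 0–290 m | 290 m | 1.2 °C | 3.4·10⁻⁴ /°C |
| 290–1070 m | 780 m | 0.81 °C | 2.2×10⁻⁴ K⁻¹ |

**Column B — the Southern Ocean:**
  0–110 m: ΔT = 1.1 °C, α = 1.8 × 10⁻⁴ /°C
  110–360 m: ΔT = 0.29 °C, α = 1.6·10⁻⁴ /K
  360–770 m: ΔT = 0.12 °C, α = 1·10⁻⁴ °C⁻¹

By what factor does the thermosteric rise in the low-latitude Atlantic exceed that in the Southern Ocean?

6.72

A Layer 1: 3.4×10⁻⁴ × 1.2 × 290 = 0.11832 m
A 2.2×10⁻⁴ × 0.81 × 780 = 0.138996 m
A total: 0.257316 m
B 0–110 m: 1.8×10⁻⁴ × 110 × 1.1 = 0.02178 m
B 250 × 1.6×10⁻⁴ × 0.29 = 0.01160 m
B Layer 3: 1×10⁻⁴ × 0.12 × 410 = 0.00492 m
B total: 0.03830 m
Ratio: 0.257316 / 0.03830 ≈ 6.718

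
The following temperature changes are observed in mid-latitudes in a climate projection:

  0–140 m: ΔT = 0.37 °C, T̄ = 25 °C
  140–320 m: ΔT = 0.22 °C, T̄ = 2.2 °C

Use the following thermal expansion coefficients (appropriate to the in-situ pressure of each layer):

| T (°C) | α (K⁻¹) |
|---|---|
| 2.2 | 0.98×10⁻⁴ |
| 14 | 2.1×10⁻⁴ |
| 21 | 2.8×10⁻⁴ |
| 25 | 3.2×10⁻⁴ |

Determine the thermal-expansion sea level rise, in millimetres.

Layer 1 at 25 °C → α = 3.2×10⁻⁴ K⁻¹
Layer 2 at 2.2 °C → α = 0.98×10⁻⁴ K⁻¹
Layer 1: 0.37 × 140 × 3.2×10⁻⁴ = 0.016576 m
0.22 × 180 × 0.98×10⁻⁴ = 0.0038808 m
Δh = 0.016576 + 0.0038808 = 0.0204568 m

about 20 mm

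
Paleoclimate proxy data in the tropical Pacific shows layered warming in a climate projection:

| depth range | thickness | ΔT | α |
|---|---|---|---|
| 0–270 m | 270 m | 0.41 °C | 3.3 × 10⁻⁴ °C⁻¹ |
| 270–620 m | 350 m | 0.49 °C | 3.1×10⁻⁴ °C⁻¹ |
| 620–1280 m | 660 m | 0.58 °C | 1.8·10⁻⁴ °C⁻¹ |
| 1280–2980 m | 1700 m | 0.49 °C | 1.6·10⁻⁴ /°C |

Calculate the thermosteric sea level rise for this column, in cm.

Layer 1: 0.41 × 270 × 3.3×10⁻⁴ = 0.036531 m
3.1×10⁻⁴ × 350 × 0.49 = 0.053165 m
Layer 3: 0.58 × 660 × 1.8×10⁻⁴ = 0.068904 m
1280–2980 m: 1.6×10⁻⁴ × 0.49 × 1700 = 0.13328 m
Δh = 0.036531 + 0.053165 + 0.068904 + 0.13328 = 0.29188 m ≈ 29.2 cm

29.2 cm of thermosteric rise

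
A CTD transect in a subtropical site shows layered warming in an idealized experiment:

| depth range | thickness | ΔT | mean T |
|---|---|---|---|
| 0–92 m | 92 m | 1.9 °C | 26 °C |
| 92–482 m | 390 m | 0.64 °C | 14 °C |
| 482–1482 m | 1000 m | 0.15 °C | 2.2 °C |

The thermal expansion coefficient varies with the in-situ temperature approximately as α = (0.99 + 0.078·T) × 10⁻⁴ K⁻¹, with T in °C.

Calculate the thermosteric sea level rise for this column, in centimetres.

Δh ≈ 12.2 cm

Layer 1: α = (0.99 + 0.078×26)×10⁻⁴ = 3.018×10⁻⁴ K⁻¹
Layer 2: α = (0.99 + 0.078×14)×10⁻⁴ = 2.082×10⁻⁴ K⁻¹
Layer 3: α = (0.99 + 0.078×2.2)×10⁻⁴ = 1.1616×10⁻⁴ K⁻¹
Layer 1: 1.9 × 92 × 3.018×10⁻⁴ = 0.05275464 m
92–482 m: 390 × 2.082×10⁻⁴ × 0.64 = 0.05196672 m
482–1482 m: 1.1616×10⁻⁴ × 0.15 × 1000 = 0.017424 m
Δh = 0.05275464 + 0.05196672 + 0.017424 = 0.12214536 m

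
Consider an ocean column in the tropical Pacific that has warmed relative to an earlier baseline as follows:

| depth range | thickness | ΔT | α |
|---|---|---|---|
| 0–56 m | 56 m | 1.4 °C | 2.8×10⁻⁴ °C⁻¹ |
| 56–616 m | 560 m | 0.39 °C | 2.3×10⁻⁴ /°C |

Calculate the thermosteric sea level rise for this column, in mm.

Δh ≈ 72.2 mm

Layer 1: 2.8×10⁻⁴ × 56 × 1.4 = 0.021952 m
560 × 2.3×10⁻⁴ × 0.39 = 0.050232 m
Δh = 0.021952 + 0.050232 = 0.072184 m ≈ 72.2 mm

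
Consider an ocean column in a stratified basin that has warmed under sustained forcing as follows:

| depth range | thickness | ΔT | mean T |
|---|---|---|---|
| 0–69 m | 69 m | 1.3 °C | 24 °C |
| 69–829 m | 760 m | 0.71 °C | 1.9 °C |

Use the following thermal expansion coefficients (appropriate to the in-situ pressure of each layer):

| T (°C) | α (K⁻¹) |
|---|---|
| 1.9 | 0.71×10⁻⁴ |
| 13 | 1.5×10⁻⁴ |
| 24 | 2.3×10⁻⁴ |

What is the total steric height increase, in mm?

Layer 1 at 24 °C → α = 2.3×10⁻⁴ K⁻¹
Layer 2 at 1.9 °C → α = 0.71×10⁻⁴ K⁻¹
0–69 m: 1.3 × 2.3×10⁻⁴ × 69 = 0.020631 m
760 × 0.71×10⁻⁴ × 0.71 = 0.0383116 m
Δh = 0.020631 + 0.0383116 = 0.0589426 m

58.9 mm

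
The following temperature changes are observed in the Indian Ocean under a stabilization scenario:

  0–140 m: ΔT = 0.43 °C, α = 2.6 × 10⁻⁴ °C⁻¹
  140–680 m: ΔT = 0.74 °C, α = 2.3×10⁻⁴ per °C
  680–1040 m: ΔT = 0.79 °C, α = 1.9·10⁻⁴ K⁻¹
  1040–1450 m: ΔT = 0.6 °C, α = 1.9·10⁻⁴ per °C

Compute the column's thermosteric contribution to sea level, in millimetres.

Layer 1: 0.43 × 140 × 2.6×10⁻⁴ = 0.015652 m
140–680 m: 2.3×10⁻⁴ × 540 × 0.74 = 0.091908 m
0.79 × 360 × 1.9×10⁻⁴ = 0.054036 m
0.6 × 410 × 1.9×10⁻⁴ = 0.04674 m
Δh = 0.015652 + 0.091908 + 0.054036 + 0.04674 = 0.208336 m

208 mm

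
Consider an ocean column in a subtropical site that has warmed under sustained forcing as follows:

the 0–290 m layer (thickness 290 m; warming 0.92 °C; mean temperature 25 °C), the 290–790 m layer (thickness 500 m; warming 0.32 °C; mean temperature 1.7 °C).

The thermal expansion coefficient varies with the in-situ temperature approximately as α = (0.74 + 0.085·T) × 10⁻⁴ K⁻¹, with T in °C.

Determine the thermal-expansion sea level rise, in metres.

Δh = 0.0906 m

Layer 1: α = (0.74 + 0.085×25)×10⁻⁴ = 2.865×10⁻⁴ K⁻¹
Layer 2: α = (0.74 + 0.085×1.7)×10⁻⁴ = 0.8845×10⁻⁴ K⁻¹
290 × 2.865×10⁻⁴ × 0.92 = 0.0764382 m
Layer 2: 0.32 × 500 × 0.8845×10⁻⁴ = 0.014152 m
Δh = 0.0764382 + 0.014152 = 0.0905902 m ≈ 0.0906 m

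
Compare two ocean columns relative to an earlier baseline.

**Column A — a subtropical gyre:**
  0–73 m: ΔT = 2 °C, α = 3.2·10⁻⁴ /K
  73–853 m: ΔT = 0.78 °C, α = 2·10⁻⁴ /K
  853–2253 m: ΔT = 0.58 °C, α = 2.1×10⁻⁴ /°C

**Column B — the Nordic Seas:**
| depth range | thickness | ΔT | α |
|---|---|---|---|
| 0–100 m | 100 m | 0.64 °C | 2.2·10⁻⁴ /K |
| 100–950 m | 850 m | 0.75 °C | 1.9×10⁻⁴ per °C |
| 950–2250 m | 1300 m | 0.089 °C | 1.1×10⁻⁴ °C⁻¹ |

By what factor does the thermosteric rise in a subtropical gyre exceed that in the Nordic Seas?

A 0–73 m: 3.2×10⁻⁴ × 2 × 73 = 0.04672 m
A Layer 2: 0.78 × 2×10⁻⁴ × 780 = 0.12168 m
A 853–2253 m: 2.1×10⁻⁴ × 0.58 × 1400 = 0.17052 m
A total: 0.33892 m
B 100 × 2.2×10⁻⁴ × 0.64 = 0.01408 m
B 1.9×10⁻⁴ × 0.75 × 850 = 0.121125 m
B 950–2250 m: 0.089 × 1.1×10⁻⁴ × 1300 = 0.012727 m
B total: 0.147932 m
Ratio: 0.33892 / 0.147932 ≈ 2.291

≈ 2.29×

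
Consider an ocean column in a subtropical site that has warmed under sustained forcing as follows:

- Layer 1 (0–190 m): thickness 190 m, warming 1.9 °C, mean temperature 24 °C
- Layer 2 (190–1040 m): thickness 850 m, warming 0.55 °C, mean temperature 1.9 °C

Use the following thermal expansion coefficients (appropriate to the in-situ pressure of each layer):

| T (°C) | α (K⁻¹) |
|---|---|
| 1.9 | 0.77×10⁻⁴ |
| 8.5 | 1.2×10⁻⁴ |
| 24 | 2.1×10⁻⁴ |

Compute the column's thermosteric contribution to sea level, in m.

0.11 m of thermosteric rise

Layer 1 at 24 °C → α = 2.1×10⁻⁴ K⁻¹
Layer 2 at 1.9 °C → α = 0.77×10⁻⁴ K⁻¹
190 × 1.9 × 2.1×10⁻⁴ = 0.07581 m
Layer 2: 0.77×10⁻⁴ × 0.55 × 850 = 0.0359975 m
Δh = 0.07581 + 0.0359975 = 0.1118075 m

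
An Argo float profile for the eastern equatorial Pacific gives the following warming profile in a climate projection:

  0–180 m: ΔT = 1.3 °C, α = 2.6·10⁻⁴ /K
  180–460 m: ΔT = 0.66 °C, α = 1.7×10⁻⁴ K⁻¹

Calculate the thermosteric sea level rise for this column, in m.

0–180 m: 1.3 × 180 × 2.6×10⁻⁴ = 0.06084 m
Layer 2: 0.66 × 280 × 1.7×10⁻⁴ = 0.031416 m
Δh = 0.06084 + 0.031416 = 0.092256 m

Δh ≈ 0.0923 m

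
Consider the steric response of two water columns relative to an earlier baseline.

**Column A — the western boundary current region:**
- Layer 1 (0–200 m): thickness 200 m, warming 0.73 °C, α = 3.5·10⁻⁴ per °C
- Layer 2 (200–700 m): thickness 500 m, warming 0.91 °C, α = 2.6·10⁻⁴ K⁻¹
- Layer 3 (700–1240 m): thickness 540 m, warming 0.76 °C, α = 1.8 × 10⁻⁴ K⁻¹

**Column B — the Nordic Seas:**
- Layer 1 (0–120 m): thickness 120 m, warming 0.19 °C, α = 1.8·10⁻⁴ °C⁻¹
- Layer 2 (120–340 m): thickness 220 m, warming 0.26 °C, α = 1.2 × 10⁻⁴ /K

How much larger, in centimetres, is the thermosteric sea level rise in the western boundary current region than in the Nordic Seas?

23 cm

A 0–200 m: 200 × 3.5×10⁻⁴ × 0.73 = 0.05110 m
A Layer 2: 0.91 × 500 × 2.6×10⁻⁴ = 0.11830 m
A 1.8×10⁻⁴ × 540 × 0.76 = 0.073872 m
A total: 0.243272 m
B 0–120 m: 0.19 × 120 × 1.8×10⁻⁴ = 0.004104 m
B 0.26 × 1.2×10⁻⁴ × 220 = 0.006864 m
B total: 0.010968 m
Difference: 0.243272 − 0.010968 = 0.232304 m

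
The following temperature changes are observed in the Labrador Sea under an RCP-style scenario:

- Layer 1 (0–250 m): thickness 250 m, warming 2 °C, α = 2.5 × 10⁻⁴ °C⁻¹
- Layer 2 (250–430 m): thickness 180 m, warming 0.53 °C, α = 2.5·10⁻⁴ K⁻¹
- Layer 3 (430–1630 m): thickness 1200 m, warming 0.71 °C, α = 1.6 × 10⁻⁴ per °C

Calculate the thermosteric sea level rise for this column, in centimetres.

Layer 1: 2.5×10⁻⁴ × 2 × 250 = 0.12500 m
250–430 m: 0.53 × 2.5×10⁻⁴ × 180 = 0.02385 m
Layer 3: 1.6×10⁻⁴ × 0.71 × 1200 = 0.13632 m
Δh = 0.12500 + 0.02385 + 0.13632 = 0.28517 m ≈ 29 cm

29 cm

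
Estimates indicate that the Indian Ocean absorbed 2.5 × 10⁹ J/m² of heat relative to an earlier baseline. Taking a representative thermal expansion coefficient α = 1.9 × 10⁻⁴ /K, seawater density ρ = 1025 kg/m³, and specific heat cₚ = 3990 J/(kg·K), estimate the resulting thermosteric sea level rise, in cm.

Δh = αQ/(ρcₚ) = 1.9×10⁻⁴ × 2.5×10⁹ / (1025 × 3990) ≈ 0.11614 m

Δh ≈ 11.6 cm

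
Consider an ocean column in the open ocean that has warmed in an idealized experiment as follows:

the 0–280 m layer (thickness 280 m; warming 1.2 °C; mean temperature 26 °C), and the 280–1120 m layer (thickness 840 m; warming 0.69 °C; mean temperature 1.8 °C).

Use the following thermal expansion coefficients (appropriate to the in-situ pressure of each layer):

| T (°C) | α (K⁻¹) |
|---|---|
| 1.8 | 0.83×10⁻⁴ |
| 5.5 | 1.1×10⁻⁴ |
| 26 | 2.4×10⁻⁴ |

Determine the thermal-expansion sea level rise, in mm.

Layer 1 at 26 °C → α = 2.4×10⁻⁴ K⁻¹
Layer 2 at 1.8 °C → α = 0.83×10⁻⁴ K⁻¹
Layer 1: 1.2 × 2.4×10⁻⁴ × 280 = 0.08064 m
Layer 2: 840 × 0.69 × 0.83×10⁻⁴ = 0.0481068 m
Δh = 0.08064 + 0.0481068 = 0.1287468 m ≈ 130 mm

Δh = 130 mm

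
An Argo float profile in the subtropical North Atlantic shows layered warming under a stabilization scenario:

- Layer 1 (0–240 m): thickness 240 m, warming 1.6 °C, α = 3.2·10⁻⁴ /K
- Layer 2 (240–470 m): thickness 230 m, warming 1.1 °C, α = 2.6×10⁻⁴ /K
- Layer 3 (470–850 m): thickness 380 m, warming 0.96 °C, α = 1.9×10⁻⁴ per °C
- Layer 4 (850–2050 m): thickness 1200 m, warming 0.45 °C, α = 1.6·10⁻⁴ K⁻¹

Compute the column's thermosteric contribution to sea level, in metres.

Layer 1: 1.6 × 240 × 3.2×10⁻⁴ = 0.12288 m
2.6×10⁻⁴ × 1.1 × 230 = 0.06578 m
470–850 m: 0.96 × 380 × 1.9×10⁻⁴ = 0.069312 m
Layer 4: 0.45 × 1200 × 1.6×10⁻⁴ = 0.08640 m
Δh = 0.12288 + 0.06578 + 0.069312 + 0.08640 = 0.344372 m ≈ 0.344 m

0.344 m of thermosteric rise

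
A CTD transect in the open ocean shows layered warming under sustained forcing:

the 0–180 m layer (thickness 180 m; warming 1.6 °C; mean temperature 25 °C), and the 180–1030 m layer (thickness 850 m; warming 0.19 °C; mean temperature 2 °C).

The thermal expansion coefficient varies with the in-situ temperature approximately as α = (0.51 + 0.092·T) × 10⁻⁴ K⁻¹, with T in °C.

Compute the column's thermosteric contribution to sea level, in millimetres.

92.1 mm

Layer 1: α = (0.51 + 0.092×25)×10⁻⁴ = 2.81×10⁻⁴ K⁻¹
Layer 2: α = (0.51 + 0.092×2)×10⁻⁴ = 0.694×10⁻⁴ K⁻¹
0–180 m: 2.81×10⁻⁴ × 1.6 × 180 = 0.080928 m
Layer 2: 0.19 × 850 × 0.694×10⁻⁴ = 0.0112081 m
Δh = 0.080928 + 0.0112081 = 0.0921361 m ≈ 92.1 mm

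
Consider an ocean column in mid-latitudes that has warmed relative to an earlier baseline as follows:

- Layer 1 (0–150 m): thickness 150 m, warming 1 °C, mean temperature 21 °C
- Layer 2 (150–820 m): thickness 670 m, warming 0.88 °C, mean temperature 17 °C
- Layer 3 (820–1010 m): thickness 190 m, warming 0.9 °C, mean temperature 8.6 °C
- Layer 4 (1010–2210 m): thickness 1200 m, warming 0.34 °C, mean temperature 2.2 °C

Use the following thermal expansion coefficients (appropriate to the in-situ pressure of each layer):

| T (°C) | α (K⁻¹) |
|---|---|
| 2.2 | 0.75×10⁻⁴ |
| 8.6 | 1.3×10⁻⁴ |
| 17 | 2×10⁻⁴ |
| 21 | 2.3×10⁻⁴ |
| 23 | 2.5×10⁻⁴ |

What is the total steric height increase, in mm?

205 mm

Layer 1 at 21 °C → α = 2.3×10⁻⁴ K⁻¹
Layer 2 at 17 °C → α = 2×10⁻⁴ K⁻¹
Layer 3 at 8.6 °C → α = 1.3×10⁻⁴ K⁻¹
Layer 4 at 2.2 °C → α = 0.75×10⁻⁴ K⁻¹
Layer 1: 150 × 2.3×10⁻⁴ × 1 = 0.03450 m
Layer 2: 670 × 2×10⁻⁴ × 0.88 = 0.11792 m
Layer 3: 1.3×10⁻⁴ × 190 × 0.9 = 0.02223 m
1010–2210 m: 0.75×10⁻⁴ × 0.34 × 1200 = 0.03060 m
Δh = 0.03450 + 0.11792 + 0.02223 + 0.03060 = 0.20525 m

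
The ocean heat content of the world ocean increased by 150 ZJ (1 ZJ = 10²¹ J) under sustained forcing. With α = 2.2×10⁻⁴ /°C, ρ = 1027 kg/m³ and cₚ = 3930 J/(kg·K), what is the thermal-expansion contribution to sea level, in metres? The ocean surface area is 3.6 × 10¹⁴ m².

Δh = 0.0227 m

Per unit area: Q = 150×10²¹ / (3.6×10¹⁴) ≈ 4.167×10⁸ J/m²
Δh = αQ/(ρcₚ) = 2.2×10⁻⁴ × 4.167×10⁸ / (1027 × 3930) ≈ 0.022713 m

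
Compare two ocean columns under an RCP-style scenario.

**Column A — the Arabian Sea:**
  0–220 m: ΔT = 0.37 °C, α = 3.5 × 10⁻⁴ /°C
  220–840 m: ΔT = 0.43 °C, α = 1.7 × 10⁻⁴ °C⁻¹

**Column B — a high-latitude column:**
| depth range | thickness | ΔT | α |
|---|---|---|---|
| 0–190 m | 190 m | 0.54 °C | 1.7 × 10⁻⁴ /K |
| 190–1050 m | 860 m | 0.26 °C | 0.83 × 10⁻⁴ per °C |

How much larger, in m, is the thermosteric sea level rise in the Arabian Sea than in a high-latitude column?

A 3.5×10⁻⁴ × 220 × 0.37 = 0.02849 m
A 220–840 m: 0.43 × 1.7×10⁻⁴ × 620 = 0.045322 m
A total: 0.073812 m
B Layer 1: 190 × 1.7×10⁻⁴ × 0.54 = 0.017442 m
B 860 × 0.83×10⁻⁴ × 0.26 = 0.0185588 m
B total: 0.0360008 m
Difference: 0.073812 − 0.0360008 = 0.0378112 m

Δh_A − Δh_B ≈ 0.0378 m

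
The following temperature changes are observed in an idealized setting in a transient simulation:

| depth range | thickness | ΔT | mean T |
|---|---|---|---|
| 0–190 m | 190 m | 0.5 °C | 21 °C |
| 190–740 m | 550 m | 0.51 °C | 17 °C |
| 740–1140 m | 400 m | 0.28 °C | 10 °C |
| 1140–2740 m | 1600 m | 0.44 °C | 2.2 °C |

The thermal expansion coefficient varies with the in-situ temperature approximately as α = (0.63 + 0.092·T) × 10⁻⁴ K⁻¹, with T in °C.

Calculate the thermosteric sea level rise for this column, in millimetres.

Layer 1: α = (0.63 + 0.092×21)×10⁻⁴ = 2.562×10⁻⁴ K⁻¹
Layer 2: α = (0.63 + 0.092×17)×10⁻⁴ = 2.194×10⁻⁴ K⁻¹
Layer 3: α = (0.63 + 0.092×10)×10⁻⁴ = 1.55×10⁻⁴ K⁻¹
Layer 4: α = (0.63 + 0.092×2.2)×10⁻⁴ = 0.8324×10⁻⁴ K⁻¹
0–190 m: 2.562×10⁻⁴ × 190 × 0.5 = 0.024339 m
190–740 m: 550 × 0.51 × 2.194×10⁻⁴ = 0.0615417 m
400 × 1.55×10⁻⁴ × 0.28 = 0.01736 m
1140–2740 m: 1600 × 0.8324×10⁻⁴ × 0.44 = 0.05860096 m
Δh = 0.024339 + 0.0615417 + 0.01736 + 0.05860096 = 0.16184166 m ≈ 162 mm

about 162 mm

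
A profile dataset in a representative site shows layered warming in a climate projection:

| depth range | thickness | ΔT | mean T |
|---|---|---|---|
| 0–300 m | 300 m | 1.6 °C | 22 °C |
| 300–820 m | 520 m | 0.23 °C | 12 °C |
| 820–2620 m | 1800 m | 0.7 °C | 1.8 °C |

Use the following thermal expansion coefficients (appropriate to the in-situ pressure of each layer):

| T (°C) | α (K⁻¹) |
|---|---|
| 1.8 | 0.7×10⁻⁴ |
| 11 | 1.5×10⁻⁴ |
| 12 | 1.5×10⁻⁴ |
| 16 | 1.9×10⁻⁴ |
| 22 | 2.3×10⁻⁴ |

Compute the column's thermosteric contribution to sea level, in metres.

0.217 m of thermosteric rise

Layer 1 at 22 °C → α = 2.3×10⁻⁴ K⁻¹
Layer 2 at 12 °C → α = 1.5×10⁻⁴ K⁻¹
Layer 3 at 1.8 °C → α = 0.7×10⁻⁴ K⁻¹
300 × 2.3×10⁻⁴ × 1.6 = 0.11040 m
Layer 2: 520 × 0.23 × 1.5×10⁻⁴ = 0.01794 m
Layer 3: 1800 × 0.7 × 0.7×10⁻⁴ = 0.08820 m
Δh = 0.11040 + 0.01794 + 0.08820 = 0.21654 m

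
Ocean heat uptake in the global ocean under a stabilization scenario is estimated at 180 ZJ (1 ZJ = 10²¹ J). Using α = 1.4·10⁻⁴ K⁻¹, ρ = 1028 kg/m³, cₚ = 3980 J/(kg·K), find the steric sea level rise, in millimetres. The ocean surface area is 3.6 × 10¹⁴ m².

Per unit area: Q = 180×10²¹ / (3.6×10¹⁴) = 5×10⁸ J/m²
Δh = αQ/(ρcₚ) = 1.4×10⁻⁴ × 5×10⁸ / (1028 × 3980) ≈ 0.017109 m

Δh ≈ 17.1 mm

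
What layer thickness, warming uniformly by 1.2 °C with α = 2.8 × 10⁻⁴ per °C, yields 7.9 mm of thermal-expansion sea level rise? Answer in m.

about 23.5 m

H = Δh/(αΔT) = 0.0079 / (2.8×10⁻⁴ × 1.2) ≈ 23.51 m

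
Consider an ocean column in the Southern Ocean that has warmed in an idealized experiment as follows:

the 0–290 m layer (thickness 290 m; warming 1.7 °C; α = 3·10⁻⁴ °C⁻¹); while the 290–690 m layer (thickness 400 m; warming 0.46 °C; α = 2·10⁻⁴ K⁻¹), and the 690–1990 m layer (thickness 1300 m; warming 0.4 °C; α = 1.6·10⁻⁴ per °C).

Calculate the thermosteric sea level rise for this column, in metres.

1.7 × 290 × 3×10⁻⁴ = 0.14790 m
Layer 2: 400 × 2×10⁻⁴ × 0.46 = 0.03680 m
690–1990 m: 0.4 × 1.6×10⁻⁴ × 1300 = 0.08320 m
Δh = 0.14790 + 0.03680 + 0.08320 = 0.26790 m ≈ 0.27 m

Δh ≈ 0.27 m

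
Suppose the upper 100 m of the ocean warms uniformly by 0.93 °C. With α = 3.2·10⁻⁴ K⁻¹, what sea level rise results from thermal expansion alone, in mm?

Δh = αΔT·H = 3.2×10⁻⁴ × 0.93 × 100 = 0.02976 m

29.8 mm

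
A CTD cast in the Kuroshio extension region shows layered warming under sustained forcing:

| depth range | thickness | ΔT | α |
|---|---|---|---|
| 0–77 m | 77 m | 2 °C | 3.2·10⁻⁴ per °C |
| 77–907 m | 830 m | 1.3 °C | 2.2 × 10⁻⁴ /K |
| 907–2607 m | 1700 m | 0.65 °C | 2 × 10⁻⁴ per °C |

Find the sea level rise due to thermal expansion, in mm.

about 510 mm

2 × 77 × 3.2×10⁻⁴ = 0.04928 m
77–907 m: 830 × 1.3 × 2.2×10⁻⁴ = 0.23738 m
907–2607 m: 0.65 × 1700 × 2×10⁻⁴ = 0.22100 m
Δh = 0.04928 + 0.23738 + 0.22100 = 0.50766 m ≈ 510 mm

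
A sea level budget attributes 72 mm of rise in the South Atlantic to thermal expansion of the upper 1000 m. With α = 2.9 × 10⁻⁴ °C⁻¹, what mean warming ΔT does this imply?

ΔT ≈ 0.248 °C

ΔT = Δh/(αH) = 0.072 / (2.9×10⁻⁴ × 1000) ≈ 0.2483 °C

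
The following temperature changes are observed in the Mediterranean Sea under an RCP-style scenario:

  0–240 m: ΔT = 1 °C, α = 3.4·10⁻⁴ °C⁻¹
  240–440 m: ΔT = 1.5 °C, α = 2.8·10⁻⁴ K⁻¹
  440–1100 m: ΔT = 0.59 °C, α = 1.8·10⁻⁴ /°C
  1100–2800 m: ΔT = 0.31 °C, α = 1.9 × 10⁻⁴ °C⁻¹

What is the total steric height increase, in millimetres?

Δh = 336 mm

0–240 m: 240 × 1 × 3.4×10⁻⁴ = 0.08160 m
2.8×10⁻⁴ × 1.5 × 200 = 0.08400 m
Layer 3: 1.8×10⁻⁴ × 660 × 0.59 = 0.070092 m
Layer 4: 0.31 × 1700 × 1.9×10⁻⁴ = 0.10013 m
Δh = 0.08160 + 0.08400 + 0.070092 + 0.10013 = 0.335822 m ≈ 336 mm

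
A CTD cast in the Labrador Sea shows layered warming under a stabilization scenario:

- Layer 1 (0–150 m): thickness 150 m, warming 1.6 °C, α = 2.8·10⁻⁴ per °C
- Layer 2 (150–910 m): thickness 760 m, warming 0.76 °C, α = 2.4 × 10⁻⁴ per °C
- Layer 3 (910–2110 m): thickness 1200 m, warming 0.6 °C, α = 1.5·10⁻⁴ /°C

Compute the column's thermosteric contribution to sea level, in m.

0.31 m of thermosteric rise

0–150 m: 2.8×10⁻⁴ × 1.6 × 150 = 0.06720 m
760 × 2.4×10⁻⁴ × 0.76 = 0.138624 m
910–2110 m: 1.5×10⁻⁴ × 0.6 × 1200 = 0.10800 m
Δh = 0.06720 + 0.138624 + 0.10800 = 0.313824 m ≈ 0.31 m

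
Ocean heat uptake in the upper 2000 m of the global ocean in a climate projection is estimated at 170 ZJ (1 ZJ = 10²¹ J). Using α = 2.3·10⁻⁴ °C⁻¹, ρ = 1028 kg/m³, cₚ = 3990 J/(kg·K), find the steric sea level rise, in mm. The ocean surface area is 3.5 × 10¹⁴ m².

Δh ≈ 27 mm

Per unit area: Q = 170×10²¹ / (3.5×10¹⁴) ≈ 4.857×10⁸ J/m²
Δh = αQ/(ρcₚ) = 2.3×10⁻⁴ × 4.857×10⁸ / (1028 × 3990) ≈ 0.027235 m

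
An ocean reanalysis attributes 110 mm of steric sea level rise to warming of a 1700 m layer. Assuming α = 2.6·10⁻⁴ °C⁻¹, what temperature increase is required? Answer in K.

0.25 K

ΔT = Δh/(αH) = 0.11 / (2.6×10⁻⁴ × 1700) ≈ 0.2489 K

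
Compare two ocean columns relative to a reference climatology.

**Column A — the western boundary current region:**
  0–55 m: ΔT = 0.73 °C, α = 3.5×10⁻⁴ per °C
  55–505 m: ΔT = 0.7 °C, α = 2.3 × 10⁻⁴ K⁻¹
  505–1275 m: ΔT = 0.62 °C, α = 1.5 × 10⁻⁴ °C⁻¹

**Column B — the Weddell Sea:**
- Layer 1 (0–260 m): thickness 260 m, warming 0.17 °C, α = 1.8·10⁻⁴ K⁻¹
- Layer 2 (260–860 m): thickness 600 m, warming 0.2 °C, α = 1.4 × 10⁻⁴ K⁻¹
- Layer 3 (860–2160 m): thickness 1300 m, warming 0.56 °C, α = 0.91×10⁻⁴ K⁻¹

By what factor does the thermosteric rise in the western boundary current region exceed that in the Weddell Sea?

a factor of 1.7

A 0.73 × 3.5×10⁻⁴ × 55 = 0.0140525 m
A Layer 2: 0.7 × 450 × 2.3×10⁻⁴ = 0.07245 m
A 0.62 × 1.5×10⁻⁴ × 770 = 0.07161 m
A total: 0.1581125 m
B 0.17 × 1.8×10⁻⁴ × 260 = 0.007956 m
B 260–860 m: 0.2 × 1.4×10⁻⁴ × 600 = 0.01680 m
B 0.91×10⁻⁴ × 0.56 × 1300 = 0.066248 m
B total: 0.091004 m
Ratio: 0.1581125 / 0.091004 ≈ 1.737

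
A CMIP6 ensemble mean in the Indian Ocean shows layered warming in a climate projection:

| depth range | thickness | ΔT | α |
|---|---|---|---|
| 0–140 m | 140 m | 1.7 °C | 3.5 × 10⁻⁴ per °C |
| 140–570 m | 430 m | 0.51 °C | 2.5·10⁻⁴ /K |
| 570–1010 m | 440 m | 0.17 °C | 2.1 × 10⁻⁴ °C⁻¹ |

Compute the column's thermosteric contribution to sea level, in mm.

154 mm of thermosteric rise

3.5×10⁻⁴ × 140 × 1.7 = 0.08330 m
Layer 2: 2.5×10⁻⁴ × 0.51 × 430 = 0.054825 m
440 × 0.17 × 2.1×10⁻⁴ = 0.015708 m
Δh = 0.08330 + 0.054825 + 0.015708 = 0.153833 m ≈ 154 mm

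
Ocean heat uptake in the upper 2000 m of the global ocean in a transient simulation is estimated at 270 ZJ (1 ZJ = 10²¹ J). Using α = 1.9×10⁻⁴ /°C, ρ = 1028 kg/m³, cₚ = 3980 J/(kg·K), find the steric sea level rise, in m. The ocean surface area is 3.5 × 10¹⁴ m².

Per unit area: Q = 270×10²¹ / (3.5×10¹⁴) ≈ 7.714×10⁸ J/m²
Δh = αQ/(ρcₚ) = 1.9×10⁻⁴ × 7.714×10⁸ / (1028 × 3980) ≈ 0.035823 m

0.036 m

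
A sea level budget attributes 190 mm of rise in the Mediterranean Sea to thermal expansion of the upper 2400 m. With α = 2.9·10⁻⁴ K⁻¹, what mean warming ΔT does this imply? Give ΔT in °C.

about 0.273 °C

ΔT = Δh/(αH) = 0.19 / (2.9×10⁻⁴ × 2400) ≈ 0.2730 °C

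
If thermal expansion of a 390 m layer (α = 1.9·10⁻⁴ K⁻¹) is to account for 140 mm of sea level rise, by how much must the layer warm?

ΔT = Δh/(αH) = 0.14 / (1.9×10⁻⁴ × 390) ≈ 1.889 °C

about 1.89 °C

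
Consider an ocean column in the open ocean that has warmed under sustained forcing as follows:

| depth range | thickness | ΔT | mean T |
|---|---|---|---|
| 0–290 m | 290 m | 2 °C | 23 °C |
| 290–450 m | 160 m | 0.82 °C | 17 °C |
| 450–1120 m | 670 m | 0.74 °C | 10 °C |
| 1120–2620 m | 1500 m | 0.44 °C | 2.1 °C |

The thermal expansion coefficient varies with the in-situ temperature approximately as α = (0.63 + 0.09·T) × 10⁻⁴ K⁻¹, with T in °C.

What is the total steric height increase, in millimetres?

Layer 1: α = (0.63 + 0.09×23)×10⁻⁴ = 2.7×10⁻⁴ K⁻¹
Layer 2: α = (0.63 + 0.09×17)×10⁻⁴ = 2.16×10⁻⁴ K⁻¹
Layer 3: α = (0.63 + 0.09×10)×10⁻⁴ = 1.53×10⁻⁴ K⁻¹
Layer 4: α = (0.63 + 0.09×2.1)×10⁻⁴ = 0.819×10⁻⁴ K⁻¹
Layer 1: 290 × 2 × 2.7×10⁻⁴ = 0.15660 m
290–450 m: 160 × 0.82 × 2.16×10⁻⁴ = 0.0283392 m
1.53×10⁻⁴ × 0.74 × 670 = 0.0758574 m
0.819×10⁻⁴ × 0.44 × 1500 = 0.054054 m
Δh = 0.15660 + 0.0283392 + 0.0758574 + 0.054054 = 0.3148506 m

Δh ≈ 315 mm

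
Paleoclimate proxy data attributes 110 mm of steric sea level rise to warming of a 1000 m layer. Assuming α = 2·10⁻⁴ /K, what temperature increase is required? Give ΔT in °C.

ΔT = Δh/(αH) = 0.11 / (2×10⁻⁴ × 1000) = 0.5500 °C

ΔT ≈ 0.550 °C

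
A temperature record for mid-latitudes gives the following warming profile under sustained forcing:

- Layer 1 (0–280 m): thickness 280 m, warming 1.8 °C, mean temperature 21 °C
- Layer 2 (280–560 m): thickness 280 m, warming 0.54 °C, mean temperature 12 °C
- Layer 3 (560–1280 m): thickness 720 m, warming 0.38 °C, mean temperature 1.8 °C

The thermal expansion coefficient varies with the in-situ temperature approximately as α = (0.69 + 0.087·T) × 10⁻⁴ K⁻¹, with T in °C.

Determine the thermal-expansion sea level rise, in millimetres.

about 180 mm

Layer 1: α = (0.69 + 0.087×21)×10⁻⁴ = 2.517×10⁻⁴ K⁻¹
Layer 2: α = (0.69 + 0.087×12)×10⁻⁴ = 1.734×10⁻⁴ K⁻¹
Layer 3: α = (0.69 + 0.087×1.8)×10⁻⁴ = 0.8466×10⁻⁴ K⁻¹
2.517×10⁻⁴ × 1.8 × 280 = 0.1268568 m
1.734×10⁻⁴ × 0.54 × 280 = 0.02621808 m
720 × 0.8466×10⁻⁴ × 0.38 = 0.023162976 m
Δh = 0.1268568 + 0.02621808 + 0.023162976 = 0.176237856 m ≈ 180 mm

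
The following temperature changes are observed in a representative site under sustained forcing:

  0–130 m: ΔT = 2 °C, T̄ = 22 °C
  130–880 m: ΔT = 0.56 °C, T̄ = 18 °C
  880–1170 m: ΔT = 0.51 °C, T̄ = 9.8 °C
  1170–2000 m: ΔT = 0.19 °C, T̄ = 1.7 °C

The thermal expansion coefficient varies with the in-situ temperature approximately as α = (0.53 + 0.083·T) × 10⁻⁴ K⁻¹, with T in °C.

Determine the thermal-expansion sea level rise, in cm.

Layer 1: α = (0.53 + 0.083×22)×10⁻⁴ = 2.356×10⁻⁴ K⁻¹
Layer 2: α = (0.53 + 0.083×18)×10⁻⁴ = 2.024×10⁻⁴ K⁻¹
Layer 3: α = (0.53 + 0.083×9.8)×10⁻⁴ = 1.3434×10⁻⁴ K⁻¹
Layer 4: α = (0.53 + 0.083×1.7)×10⁻⁴ = 0.6711×10⁻⁴ K⁻¹
Layer 1: 2.356×10⁻⁴ × 130 × 2 = 0.061256 m
750 × 0.56 × 2.024×10⁻⁴ = 0.085008 m
290 × 0.51 × 1.3434×10⁻⁴ = 0.019868886 m
Layer 4: 0.6711×10⁻⁴ × 0.19 × 830 = 0.010583247 m
Δh = 0.061256 + 0.085008 + 0.019868886 + 0.010583247 = 0.176716133 m ≈ 18 cm

18 cm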